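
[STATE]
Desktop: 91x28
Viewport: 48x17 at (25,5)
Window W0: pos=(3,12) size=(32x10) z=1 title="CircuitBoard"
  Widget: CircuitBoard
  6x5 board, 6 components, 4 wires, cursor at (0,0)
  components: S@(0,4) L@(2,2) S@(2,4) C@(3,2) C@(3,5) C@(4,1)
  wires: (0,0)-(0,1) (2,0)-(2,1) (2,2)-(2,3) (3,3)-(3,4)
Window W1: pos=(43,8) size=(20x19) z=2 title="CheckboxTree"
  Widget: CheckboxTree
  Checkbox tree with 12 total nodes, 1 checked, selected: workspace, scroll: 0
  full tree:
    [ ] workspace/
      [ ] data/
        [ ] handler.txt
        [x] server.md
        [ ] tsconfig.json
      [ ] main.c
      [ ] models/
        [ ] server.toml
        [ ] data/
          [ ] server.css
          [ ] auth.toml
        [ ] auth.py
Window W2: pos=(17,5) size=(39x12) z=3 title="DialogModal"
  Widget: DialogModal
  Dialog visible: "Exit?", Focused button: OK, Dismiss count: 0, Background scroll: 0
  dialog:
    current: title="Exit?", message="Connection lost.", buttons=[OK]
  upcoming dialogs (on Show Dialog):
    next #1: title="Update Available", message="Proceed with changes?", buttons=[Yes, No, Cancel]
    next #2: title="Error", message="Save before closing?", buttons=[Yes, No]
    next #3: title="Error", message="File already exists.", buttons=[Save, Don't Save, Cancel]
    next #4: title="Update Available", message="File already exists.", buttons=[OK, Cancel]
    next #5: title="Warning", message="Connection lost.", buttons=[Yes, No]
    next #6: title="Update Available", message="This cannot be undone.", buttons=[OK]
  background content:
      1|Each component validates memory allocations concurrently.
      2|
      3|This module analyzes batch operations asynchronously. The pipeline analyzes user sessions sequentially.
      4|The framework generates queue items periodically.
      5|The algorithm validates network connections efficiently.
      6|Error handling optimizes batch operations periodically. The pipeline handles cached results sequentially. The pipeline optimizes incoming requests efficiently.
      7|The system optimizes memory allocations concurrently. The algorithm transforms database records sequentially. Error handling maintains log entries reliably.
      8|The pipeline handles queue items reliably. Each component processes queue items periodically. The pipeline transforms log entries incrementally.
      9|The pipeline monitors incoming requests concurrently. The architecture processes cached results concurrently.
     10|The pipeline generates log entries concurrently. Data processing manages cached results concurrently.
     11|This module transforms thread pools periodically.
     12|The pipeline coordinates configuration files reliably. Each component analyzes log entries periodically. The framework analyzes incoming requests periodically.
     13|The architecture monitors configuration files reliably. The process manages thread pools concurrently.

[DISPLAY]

━━━━━━━━━━━━━━━━━━━━━━━━━━━━━━┓                 
Modal                         ┃                 
──────────────────────────────┨                 
mponent validates memory alloc┃━━━━━━┓          
 ┌──────────────────┐         ┃e     ┃          
d│      Exit?       │perations┃──────┨          
m│ Connection lost. │e items p┃ce/   ┃          
o│       [OK]       │ork conne┃      ┃          
a└──────────────────┘ch operat┃dler.t┃          
tem optimizes memory allocatio┃ver.md┃          
eline handles queue items reli┃onfig.┃          
━━━━━━━━━━━━━━━━━━━━━━━━━━━━━━┛c     ┃          
         ┃        ┃   [ ] models/    ┃          
         ┃        ┃     [ ] server.to┃          
         ┃        ┃     [ ] data/    ┃          
         ┃        ┃       [ ] server.┃          
━━━━━━━━━┛        ┃       [ ] auth.to┃          


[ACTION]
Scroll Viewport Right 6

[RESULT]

━━━━━━━━━━━━━━━━━━━━━━━━┓                       
                        ┃                       
────────────────────────┨                       
t validates memory alloc┃━━━━━━┓                
──────────────┐         ┃e     ┃                
  Exit?       │perations┃──────┨                
nection lost. │e items p┃ce/   ┃                
   [OK]       │ork conne┃      ┃                
──────────────┘ch operat┃dler.t┃                
timizes memory allocatio┃ver.md┃                
handles queue items reli┃onfig.┃                
━━━━━━━━━━━━━━━━━━━━━━━━┛c     ┃                
   ┃        ┃   [ ] models/    ┃                
   ┃        ┃     [ ] server.to┃                
   ┃        ┃     [ ] data/    ┃                
   ┃        ┃       [ ] server.┃                
━━━┛        ┃       [ ] auth.to┃                


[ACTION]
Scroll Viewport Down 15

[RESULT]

nection lost. │e items p┃ce/   ┃                
   [OK]       │ork conne┃      ┃                
──────────────┘ch operat┃dler.t┃                
timizes memory allocatio┃ver.md┃                
handles queue items reli┃onfig.┃                
━━━━━━━━━━━━━━━━━━━━━━━━┛c     ┃                
   ┃        ┃   [ ] models/    ┃                
   ┃        ┃     [ ] server.to┃                
   ┃        ┃     [ ] data/    ┃                
   ┃        ┃       [ ] server.┃                
━━━┛        ┃       [ ] auth.to┃                
            ┃     [ ] auth.py  ┃                
            ┃                  ┃                
            ┃                  ┃                
            ┃                  ┃                
            ┗━━━━━━━━━━━━━━━━━━┛                
                                                


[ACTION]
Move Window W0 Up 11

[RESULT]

nection lost. │e items p┃ce/   ┃                
   [OK]       │ork conne┃      ┃                
──────────────┘ch operat┃dler.t┃                
timizes memory allocatio┃ver.md┃                
handles queue items reli┃onfig.┃                
━━━━━━━━━━━━━━━━━━━━━━━━┛c     ┃                
            ┃   [ ] models/    ┃                
            ┃     [ ] server.to┃                
            ┃     [ ] data/    ┃                
            ┃       [ ] server.┃                
            ┃       [ ] auth.to┃                
            ┃     [ ] auth.py  ┃                
            ┃                  ┃                
            ┃                  ┃                
            ┃                  ┃                
            ┗━━━━━━━━━━━━━━━━━━┛                
                                                


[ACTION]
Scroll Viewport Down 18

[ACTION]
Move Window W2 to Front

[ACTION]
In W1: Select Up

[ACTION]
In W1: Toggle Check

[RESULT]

nection lost. │e items p┃ce/   ┃                
   [OK]       │ork conne┃      ┃                
──────────────┘ch operat┃dler.t┃                
timizes memory allocatio┃ver.md┃                
handles queue items reli┃onfig.┃                
━━━━━━━━━━━━━━━━━━━━━━━━┛c     ┃                
            ┃   [x] models/    ┃                
            ┃     [x] server.to┃                
            ┃     [x] data/    ┃                
            ┃       [x] server.┃                
            ┃       [x] auth.to┃                
            ┃     [x] auth.py  ┃                
            ┃                  ┃                
            ┃                  ┃                
            ┃                  ┃                
            ┗━━━━━━━━━━━━━━━━━━┛                
                                                


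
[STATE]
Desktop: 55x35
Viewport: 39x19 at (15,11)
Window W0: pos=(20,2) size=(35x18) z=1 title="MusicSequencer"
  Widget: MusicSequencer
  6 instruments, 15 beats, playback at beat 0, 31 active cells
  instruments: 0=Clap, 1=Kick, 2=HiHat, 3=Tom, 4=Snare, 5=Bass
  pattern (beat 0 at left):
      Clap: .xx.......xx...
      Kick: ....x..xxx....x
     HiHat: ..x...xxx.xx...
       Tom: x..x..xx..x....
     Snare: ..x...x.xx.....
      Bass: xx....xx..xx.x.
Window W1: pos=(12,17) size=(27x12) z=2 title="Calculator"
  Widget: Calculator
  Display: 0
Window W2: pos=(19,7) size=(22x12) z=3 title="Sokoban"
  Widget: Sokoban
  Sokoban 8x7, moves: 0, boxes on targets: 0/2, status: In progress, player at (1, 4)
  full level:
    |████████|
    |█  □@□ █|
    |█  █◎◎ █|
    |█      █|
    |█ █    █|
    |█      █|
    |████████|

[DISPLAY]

    ┃█  □@□ █            ┃·            
    ┃█  █◎◎ █            ┃             
    ┃█      █            ┃             
    ┃█ █    █            ┃             
    ┃█      █            ┃             
    ┃████████            ┃             
━━━━┃Moves: 0  0/2       ┃             
alcu┗━━━━━━━━━━━━━━━━━━━━┛             
───────────────────────┨━━━━━━━━━━━━━━━
                      0┃               
──┬───┬───┬───┐        ┃               
7 │ 8 │ 9 │ ÷ │        ┃               
──┼───┼───┼───┤        ┃               
4 │ 5 │ 6 │ × │        ┃               
──┼───┼───┼───┤        ┃               
1 │ 2 │ 3 │ - │        ┃               
──┴───┴───┴───┘        ┃               
━━━━━━━━━━━━━━━━━━━━━━━┛               
                                       


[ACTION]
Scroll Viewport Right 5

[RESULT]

   ┃█  □@□ █            ┃·            ┃
   ┃█  █◎◎ █            ┃             ┃
   ┃█      █            ┃             ┃
   ┃█ █    █            ┃             ┃
   ┃█      █            ┃             ┃
   ┃████████            ┃             ┃
━━━┃Moves: 0  0/2       ┃             ┃
lcu┗━━━━━━━━━━━━━━━━━━━━┛             ┃
──────────────────────┨━━━━━━━━━━━━━━━┛
                     0┃                
─┬───┬───┬───┐        ┃                
 │ 8 │ 9 │ ÷ │        ┃                
─┼───┼───┼───┤        ┃                
 │ 5 │ 6 │ × │        ┃                
─┼───┼───┼───┤        ┃                
 │ 2 │ 3 │ - │        ┃                
─┴───┴───┴───┘        ┃                
━━━━━━━━━━━━━━━━━━━━━━┛                
                                       


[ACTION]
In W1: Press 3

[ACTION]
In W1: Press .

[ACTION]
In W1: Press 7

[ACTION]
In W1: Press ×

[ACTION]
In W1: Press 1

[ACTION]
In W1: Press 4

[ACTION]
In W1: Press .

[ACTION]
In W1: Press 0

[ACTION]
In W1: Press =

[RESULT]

   ┃█  □@□ █            ┃·            ┃
   ┃█  █◎◎ █            ┃             ┃
   ┃█      █            ┃             ┃
   ┃█ █    █            ┃             ┃
   ┃█      █            ┃             ┃
   ┃████████            ┃             ┃
━━━┃Moves: 0  0/2       ┃             ┃
lcu┗━━━━━━━━━━━━━━━━━━━━┛             ┃
──────────────────────┨━━━━━━━━━━━━━━━┛
                  51.8┃                
─┬───┬───┬───┐        ┃                
 │ 8 │ 9 │ ÷ │        ┃                
─┼───┼───┼───┤        ┃                
 │ 5 │ 6 │ × │        ┃                
─┼───┼───┼───┤        ┃                
 │ 2 │ 3 │ - │        ┃                
─┴───┴───┴───┘        ┃                
━━━━━━━━━━━━━━━━━━━━━━┛                
                                       


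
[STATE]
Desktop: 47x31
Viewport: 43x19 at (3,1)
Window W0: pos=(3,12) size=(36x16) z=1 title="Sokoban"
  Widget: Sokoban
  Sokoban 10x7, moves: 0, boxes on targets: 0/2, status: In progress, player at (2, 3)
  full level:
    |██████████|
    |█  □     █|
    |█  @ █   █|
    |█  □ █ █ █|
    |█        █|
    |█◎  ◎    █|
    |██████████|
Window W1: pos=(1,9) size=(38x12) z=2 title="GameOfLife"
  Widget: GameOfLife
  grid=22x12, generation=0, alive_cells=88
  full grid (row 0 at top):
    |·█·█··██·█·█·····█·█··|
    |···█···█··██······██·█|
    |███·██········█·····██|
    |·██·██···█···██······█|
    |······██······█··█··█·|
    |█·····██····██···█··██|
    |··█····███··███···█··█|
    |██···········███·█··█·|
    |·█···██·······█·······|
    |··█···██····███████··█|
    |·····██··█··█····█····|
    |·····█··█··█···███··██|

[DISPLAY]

                                           
                                           
                                           
                                           
                                           
                                           
                                           
                                           
━━━━━━━━━━━━━━━━━━━━━━━━━━━━━━━━━━━┓       
GameOfLife                         ┃       
───────────────────────────────────┨       
en: 0                              ┃       
██·██········█·····██              ┃       
██·██···█···██······█              ┃       
·····██······█··█··█·              ┃       
·····██····██···█··██              ┃       
·█····███··███···█··█              ┃       
█···········███·█··█·              ┃       
█···██·······█·······              ┃       


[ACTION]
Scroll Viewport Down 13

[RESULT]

en: 0                              ┃       
██·██········█·····██              ┃       
██·██···█···██······█              ┃       
·····██······█··█··█·              ┃       
·····██····██···█··██              ┃       
·█····███··███···█··█              ┃       
█···········███·█··█·              ┃       
█···██·······█·······              ┃       
━━━━━━━━━━━━━━━━━━━━━━━━━━━━━━━━━━━┛       
┃██████████                        ┃       
┃Moves: 0  0/2                     ┃       
┃                                  ┃       
┃                                  ┃       
┃                                  ┃       
┃                                  ┃       
┗━━━━━━━━━━━━━━━━━━━━━━━━━━━━━━━━━━┛       
                                           
                                           
                                           


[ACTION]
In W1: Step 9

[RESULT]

en: 9                              ┃       
█·█····█···········██              ┃       
·······███·····█·····              ┃       
·····██·██·········██              ┃       
██····█·█·········█··              ┃       
···██················              ┃       
·····█··█············              ┃       
········█···█········              ┃       
━━━━━━━━━━━━━━━━━━━━━━━━━━━━━━━━━━━┛       
┃██████████                        ┃       
┃Moves: 0  0/2                     ┃       
┃                                  ┃       
┃                                  ┃       
┃                                  ┃       
┃                                  ┃       
┗━━━━━━━━━━━━━━━━━━━━━━━━━━━━━━━━━━┛       
                                           
                                           
                                           


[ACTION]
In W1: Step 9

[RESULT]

en: 18                             ┃       
·····················              ┃       
········█············              ┃       
·······███···········              ┃       
·······█··█··········              ┃       
··████·██·····█······              ┃       
·███·██······█·█·····              ┃       
····█···█···█···█····              ┃       
━━━━━━━━━━━━━━━━━━━━━━━━━━━━━━━━━━━┛       
┃██████████                        ┃       
┃Moves: 0  0/2                     ┃       
┃                                  ┃       
┃                                  ┃       
┃                                  ┃       
┃                                  ┃       
┗━━━━━━━━━━━━━━━━━━━━━━━━━━━━━━━━━━┛       
                                           
                                           
                                           


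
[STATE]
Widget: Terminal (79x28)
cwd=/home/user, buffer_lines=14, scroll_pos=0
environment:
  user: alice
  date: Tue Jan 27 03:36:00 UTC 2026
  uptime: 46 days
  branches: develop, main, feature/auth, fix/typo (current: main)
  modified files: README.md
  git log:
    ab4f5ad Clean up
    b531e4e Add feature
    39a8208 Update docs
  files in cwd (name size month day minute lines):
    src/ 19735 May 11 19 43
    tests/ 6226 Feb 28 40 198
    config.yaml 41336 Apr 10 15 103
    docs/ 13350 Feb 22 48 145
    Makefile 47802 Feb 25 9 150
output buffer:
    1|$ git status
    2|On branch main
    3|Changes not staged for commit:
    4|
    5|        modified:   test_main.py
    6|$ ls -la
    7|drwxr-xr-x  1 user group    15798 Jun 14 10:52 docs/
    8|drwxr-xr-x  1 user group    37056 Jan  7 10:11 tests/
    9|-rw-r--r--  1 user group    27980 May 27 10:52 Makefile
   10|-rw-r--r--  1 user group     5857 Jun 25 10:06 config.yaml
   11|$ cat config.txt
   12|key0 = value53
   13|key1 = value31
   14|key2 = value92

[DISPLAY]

$ git status                                                                   
On branch main                                                                 
Changes not staged for commit:                                                 
                                                                               
        modified:   test_main.py                                               
$ ls -la                                                                       
drwxr-xr-x  1 user group    15798 Jun 14 10:52 docs/                           
drwxr-xr-x  1 user group    37056 Jan  7 10:11 tests/                          
-rw-r--r--  1 user group    27980 May 27 10:52 Makefile                        
-rw-r--r--  1 user group     5857 Jun 25 10:06 config.yaml                     
$ cat config.txt                                                               
key0 = value53                                                                 
key1 = value31                                                                 
key2 = value92                                                                 
$ █                                                                            
                                                                               
                                                                               
                                                                               
                                                                               
                                                                               
                                                                               
                                                                               
                                                                               
                                                                               
                                                                               
                                                                               
                                                                               
                                                                               


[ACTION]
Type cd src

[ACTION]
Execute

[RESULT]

$ git status                                                                   
On branch main                                                                 
Changes not staged for commit:                                                 
                                                                               
        modified:   test_main.py                                               
$ ls -la                                                                       
drwxr-xr-x  1 user group    15798 Jun 14 10:52 docs/                           
drwxr-xr-x  1 user group    37056 Jan  7 10:11 tests/                          
-rw-r--r--  1 user group    27980 May 27 10:52 Makefile                        
-rw-r--r--  1 user group     5857 Jun 25 10:06 config.yaml                     
$ cat config.txt                                                               
key0 = value53                                                                 
key1 = value31                                                                 
key2 = value92                                                                 
$ cd src                                                                       
                                                                               
$ █                                                                            
                                                                               
                                                                               
                                                                               
                                                                               
                                                                               
                                                                               
                                                                               
                                                                               
                                                                               
                                                                               
                                                                               


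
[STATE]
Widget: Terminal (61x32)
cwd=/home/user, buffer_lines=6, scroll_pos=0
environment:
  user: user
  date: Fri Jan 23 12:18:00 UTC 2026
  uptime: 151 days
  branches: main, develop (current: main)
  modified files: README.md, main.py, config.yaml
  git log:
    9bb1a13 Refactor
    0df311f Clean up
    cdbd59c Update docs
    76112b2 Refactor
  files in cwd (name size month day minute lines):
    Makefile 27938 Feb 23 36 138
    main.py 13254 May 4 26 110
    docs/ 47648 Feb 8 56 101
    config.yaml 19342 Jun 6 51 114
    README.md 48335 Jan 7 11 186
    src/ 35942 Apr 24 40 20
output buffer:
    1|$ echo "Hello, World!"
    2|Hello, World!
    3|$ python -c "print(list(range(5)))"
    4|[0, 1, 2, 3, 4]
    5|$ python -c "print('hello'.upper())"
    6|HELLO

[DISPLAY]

$ echo "Hello, World!"                                       
Hello, World!                                                
$ python -c "print(list(range(5)))"                          
[0, 1, 2, 3, 4]                                              
$ python -c "print('hello'.upper())"                         
HELLO                                                        
$ █                                                          
                                                             
                                                             
                                                             
                                                             
                                                             
                                                             
                                                             
                                                             
                                                             
                                                             
                                                             
                                                             
                                                             
                                                             
                                                             
                                                             
                                                             
                                                             
                                                             
                                                             
                                                             
                                                             
                                                             
                                                             
                                                             


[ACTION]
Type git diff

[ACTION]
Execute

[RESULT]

$ echo "Hello, World!"                                       
Hello, World!                                                
$ python -c "print(list(range(5)))"                          
[0, 1, 2, 3, 4]                                              
$ python -c "print('hello'.upper())"                         
HELLO                                                        
$ git diff                                                   
diff --git a/main.py b/main.py                               
--- a/main.py                                                
+++ b/main.py                                                
@@ -1,3 +1,4 @@                                              
+# updated                                                   
 import sys                                                  
$ █                                                          
                                                             
                                                             
                                                             
                                                             
                                                             
                                                             
                                                             
                                                             
                                                             
                                                             
                                                             
                                                             
                                                             
                                                             
                                                             
                                                             
                                                             
                                                             


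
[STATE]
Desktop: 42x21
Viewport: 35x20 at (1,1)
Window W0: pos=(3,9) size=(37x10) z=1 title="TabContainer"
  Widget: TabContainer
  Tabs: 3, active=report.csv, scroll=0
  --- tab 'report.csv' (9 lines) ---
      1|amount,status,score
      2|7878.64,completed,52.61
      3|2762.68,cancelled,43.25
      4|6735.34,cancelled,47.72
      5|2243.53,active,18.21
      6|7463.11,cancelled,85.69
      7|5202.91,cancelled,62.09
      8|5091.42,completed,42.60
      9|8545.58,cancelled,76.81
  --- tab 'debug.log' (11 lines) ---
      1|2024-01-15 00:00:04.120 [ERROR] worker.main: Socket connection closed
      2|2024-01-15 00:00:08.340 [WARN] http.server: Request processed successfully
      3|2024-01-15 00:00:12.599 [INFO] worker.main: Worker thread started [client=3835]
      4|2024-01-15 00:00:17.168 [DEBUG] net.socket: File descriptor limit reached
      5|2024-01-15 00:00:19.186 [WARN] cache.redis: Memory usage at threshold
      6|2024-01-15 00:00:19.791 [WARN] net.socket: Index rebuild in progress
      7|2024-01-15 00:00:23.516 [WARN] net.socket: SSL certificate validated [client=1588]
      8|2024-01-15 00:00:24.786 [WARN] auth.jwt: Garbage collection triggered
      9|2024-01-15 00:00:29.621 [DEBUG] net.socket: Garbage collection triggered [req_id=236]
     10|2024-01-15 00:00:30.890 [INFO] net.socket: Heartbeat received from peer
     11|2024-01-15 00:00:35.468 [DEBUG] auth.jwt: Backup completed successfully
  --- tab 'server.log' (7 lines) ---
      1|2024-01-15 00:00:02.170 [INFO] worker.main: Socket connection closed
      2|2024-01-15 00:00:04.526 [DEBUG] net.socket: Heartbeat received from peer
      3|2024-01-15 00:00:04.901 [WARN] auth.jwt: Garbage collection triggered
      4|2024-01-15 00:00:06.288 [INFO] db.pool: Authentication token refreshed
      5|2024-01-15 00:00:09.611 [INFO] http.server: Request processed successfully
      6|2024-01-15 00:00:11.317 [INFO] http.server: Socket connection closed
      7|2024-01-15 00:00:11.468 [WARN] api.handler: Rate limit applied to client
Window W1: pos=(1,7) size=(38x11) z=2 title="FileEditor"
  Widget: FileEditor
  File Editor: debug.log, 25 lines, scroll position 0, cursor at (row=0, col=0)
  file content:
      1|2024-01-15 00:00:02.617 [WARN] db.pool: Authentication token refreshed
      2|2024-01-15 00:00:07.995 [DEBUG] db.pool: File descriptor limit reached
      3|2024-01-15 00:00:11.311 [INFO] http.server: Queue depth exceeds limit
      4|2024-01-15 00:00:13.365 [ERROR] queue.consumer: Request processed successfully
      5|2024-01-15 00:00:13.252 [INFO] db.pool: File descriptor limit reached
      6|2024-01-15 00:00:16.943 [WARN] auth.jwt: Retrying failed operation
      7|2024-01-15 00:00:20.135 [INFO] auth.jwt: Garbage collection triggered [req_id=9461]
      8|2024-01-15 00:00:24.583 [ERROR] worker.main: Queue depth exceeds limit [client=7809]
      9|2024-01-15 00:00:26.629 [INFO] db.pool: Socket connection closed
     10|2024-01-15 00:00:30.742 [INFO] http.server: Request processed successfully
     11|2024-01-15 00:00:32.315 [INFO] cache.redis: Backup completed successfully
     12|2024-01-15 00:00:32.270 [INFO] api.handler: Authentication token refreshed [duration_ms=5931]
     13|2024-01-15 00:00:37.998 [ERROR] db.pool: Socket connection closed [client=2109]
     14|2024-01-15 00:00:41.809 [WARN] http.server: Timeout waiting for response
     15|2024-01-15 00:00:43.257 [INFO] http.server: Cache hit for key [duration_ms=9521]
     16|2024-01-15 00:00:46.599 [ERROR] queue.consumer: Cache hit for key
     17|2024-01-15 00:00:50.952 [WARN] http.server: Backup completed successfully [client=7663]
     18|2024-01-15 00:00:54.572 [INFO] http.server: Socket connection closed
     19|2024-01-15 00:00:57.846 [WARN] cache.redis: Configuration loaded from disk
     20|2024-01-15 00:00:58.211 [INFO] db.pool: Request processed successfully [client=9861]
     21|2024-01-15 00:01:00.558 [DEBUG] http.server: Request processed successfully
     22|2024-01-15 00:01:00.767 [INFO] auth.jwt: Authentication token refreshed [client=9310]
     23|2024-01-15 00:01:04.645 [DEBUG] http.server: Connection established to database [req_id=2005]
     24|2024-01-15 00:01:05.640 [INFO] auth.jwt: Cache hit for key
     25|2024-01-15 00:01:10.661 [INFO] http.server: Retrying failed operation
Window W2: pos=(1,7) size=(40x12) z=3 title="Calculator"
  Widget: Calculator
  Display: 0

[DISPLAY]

                                   
                                   
                                   
                                   
                                   
                                   
┏━━━━━━━━━━━━━━━━━━━━━━━━━━━━━━━━━━
┃ Calculator                       
┠──────────────────────────────────
┃                                  
┃┌───┬───┬───┬───┐                 
┃│ 7 │ 8 │ 9 │ ÷ │                 
┃├───┼───┼───┼───┤                 
┃│ 4 │ 5 │ 6 │ × │                 
┃├───┼───┼───┼───┤                 
┃│ 1 │ 2 │ 3 │ - │                 
┃└───┴───┴───┴───┘                 
┗━━━━━━━━━━━━━━━━━━━━━━━━━━━━━━━━━━
                                   
                                   


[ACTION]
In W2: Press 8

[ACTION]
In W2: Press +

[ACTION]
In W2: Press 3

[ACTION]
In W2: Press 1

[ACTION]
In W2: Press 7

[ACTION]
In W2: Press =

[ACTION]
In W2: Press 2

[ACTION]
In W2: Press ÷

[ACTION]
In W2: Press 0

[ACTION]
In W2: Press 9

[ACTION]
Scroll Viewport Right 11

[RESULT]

                                   
                                   
                                   
                                   
                                   
                                   
━━━━━━━━━━━━━━━━━━━━━━━━━━━━━━━━━┓ 
ulator                           ┃ 
─────────────────────────────────┨ 
                                9┃ 
───┬───┬───┐                     ┃ 
 8 │ 9 │ ÷ │                     ┃ 
───┼───┼───┤                     ┃ 
 5 │ 6 │ × │                     ┃ 
───┼───┼───┤                     ┃ 
 2 │ 3 │ - │                     ┃ 
───┴───┴───┘                     ┃ 
━━━━━━━━━━━━━━━━━━━━━━━━━━━━━━━━━┛ 
                                   
                                   


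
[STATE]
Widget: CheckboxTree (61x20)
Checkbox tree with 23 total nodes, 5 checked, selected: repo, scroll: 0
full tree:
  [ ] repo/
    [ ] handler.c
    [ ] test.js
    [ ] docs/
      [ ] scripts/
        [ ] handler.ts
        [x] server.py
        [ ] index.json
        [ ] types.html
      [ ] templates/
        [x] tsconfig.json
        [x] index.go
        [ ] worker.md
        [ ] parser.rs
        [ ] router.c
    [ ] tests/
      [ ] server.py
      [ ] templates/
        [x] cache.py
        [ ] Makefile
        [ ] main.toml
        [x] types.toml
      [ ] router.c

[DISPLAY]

>[-] repo/                                                   
   [ ] handler.c                                             
   [ ] test.js                                               
   [-] docs/                                                 
     [-] scripts/                                            
       [ ] handler.ts                                        
       [x] server.py                                         
       [ ] index.json                                        
       [ ] types.html                                        
     [-] templates/                                          
       [x] tsconfig.json                                     
       [x] index.go                                          
       [ ] worker.md                                         
       [ ] parser.rs                                         
       [ ] router.c                                          
   [-] tests/                                                
     [ ] server.py                                           
     [-] templates/                                          
       [x] cache.py                                          
       [ ] Makefile                                          


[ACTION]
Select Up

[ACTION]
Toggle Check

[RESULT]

>[x] repo/                                                   
   [x] handler.c                                             
   [x] test.js                                               
   [x] docs/                                                 
     [x] scripts/                                            
       [x] handler.ts                                        
       [x] server.py                                         
       [x] index.json                                        
       [x] types.html                                        
     [x] templates/                                          
       [x] tsconfig.json                                     
       [x] index.go                                          
       [x] worker.md                                         
       [x] parser.rs                                         
       [x] router.c                                          
   [x] tests/                                                
     [x] server.py                                           
     [x] templates/                                          
       [x] cache.py                                          
       [x] Makefile                                          


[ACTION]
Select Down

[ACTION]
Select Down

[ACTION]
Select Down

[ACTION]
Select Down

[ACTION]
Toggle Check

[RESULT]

 [-] repo/                                                   
   [x] handler.c                                             
   [x] test.js                                               
   [-] docs/                                                 
>    [ ] scripts/                                            
       [ ] handler.ts                                        
       [ ] server.py                                         
       [ ] index.json                                        
       [ ] types.html                                        
     [x] templates/                                          
       [x] tsconfig.json                                     
       [x] index.go                                          
       [x] worker.md                                         
       [x] parser.rs                                         
       [x] router.c                                          
   [x] tests/                                                
     [x] server.py                                           
     [x] templates/                                          
       [x] cache.py                                          
       [x] Makefile                                          
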